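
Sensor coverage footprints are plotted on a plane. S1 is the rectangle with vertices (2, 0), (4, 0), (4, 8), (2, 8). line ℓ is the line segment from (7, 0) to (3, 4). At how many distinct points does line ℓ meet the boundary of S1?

The segment meets the boundary at (4,3).

1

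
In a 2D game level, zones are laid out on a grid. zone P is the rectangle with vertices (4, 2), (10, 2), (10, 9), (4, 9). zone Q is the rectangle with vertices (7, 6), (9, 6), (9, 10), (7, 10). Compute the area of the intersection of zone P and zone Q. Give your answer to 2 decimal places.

|zone P∩zone Q|: x∈[7,9], y∈[6,9] → 2·3 = 6.

6.00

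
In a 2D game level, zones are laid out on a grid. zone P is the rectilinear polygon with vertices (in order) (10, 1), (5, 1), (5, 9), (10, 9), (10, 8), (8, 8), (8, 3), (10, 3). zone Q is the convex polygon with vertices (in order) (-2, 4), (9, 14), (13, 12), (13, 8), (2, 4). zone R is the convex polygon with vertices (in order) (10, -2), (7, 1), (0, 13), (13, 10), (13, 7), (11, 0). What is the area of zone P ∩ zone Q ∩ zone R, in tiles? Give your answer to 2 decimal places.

12.09

The intersection is the polygon with vertices (10,9), (10,8), (8,8), (8,6.182), (5,5.091), (5,9).
By the shoelace formula its area is 12.09.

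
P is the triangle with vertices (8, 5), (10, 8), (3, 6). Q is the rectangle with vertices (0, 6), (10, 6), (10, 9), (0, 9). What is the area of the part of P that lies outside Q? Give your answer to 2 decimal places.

2.83

|P| = 8.5, |P∩Q| = 5.6667.
|P ∖ Q| = |P| − |P∩Q| = 8.5 − 5.6667 = 2.83.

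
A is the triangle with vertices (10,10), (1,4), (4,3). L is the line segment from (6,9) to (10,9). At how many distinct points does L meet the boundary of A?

2

The segment meets the boundary at (9.143,9), (8.5,9).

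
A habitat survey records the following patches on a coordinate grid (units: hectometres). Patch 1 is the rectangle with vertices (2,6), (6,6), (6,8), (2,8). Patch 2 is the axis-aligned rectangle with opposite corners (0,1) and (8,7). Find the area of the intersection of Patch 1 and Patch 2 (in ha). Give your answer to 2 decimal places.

4.00

|Patch 1∩Patch 2|: x∈[2,6], y∈[6,7] → 4·1 = 4.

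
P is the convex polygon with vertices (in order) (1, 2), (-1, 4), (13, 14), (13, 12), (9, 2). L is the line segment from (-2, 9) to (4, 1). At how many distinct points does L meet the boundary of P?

The segment meets the boundary at (3.25,2), (0.791,5.279).

2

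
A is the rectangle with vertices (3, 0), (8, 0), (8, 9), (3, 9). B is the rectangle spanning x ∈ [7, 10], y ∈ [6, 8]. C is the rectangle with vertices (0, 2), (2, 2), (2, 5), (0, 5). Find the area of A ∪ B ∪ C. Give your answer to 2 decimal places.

By inclusion–exclusion:
Individual areas: |A| = 45, |B| = 6, |C| = 6.
|A∩B|: x∈[7,8], y∈[6,8] → 1·2 = 2.
|A∩C| = 0 (no overlap).
|B∩C| = 0 (no overlap).
|A∩B∩C| = 0.
|A ∪ B ∪ C| = 57 − 2 + 0 = 55.00.

55.00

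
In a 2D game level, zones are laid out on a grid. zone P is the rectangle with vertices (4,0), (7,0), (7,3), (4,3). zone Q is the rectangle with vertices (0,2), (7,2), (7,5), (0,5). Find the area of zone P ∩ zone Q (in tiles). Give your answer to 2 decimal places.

|zone P∩zone Q|: x∈[4,7], y∈[2,3] → 3·1 = 3.

3.00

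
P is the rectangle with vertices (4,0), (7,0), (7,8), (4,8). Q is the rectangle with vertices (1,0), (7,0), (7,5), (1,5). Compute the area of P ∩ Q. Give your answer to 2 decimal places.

15.00

|P∩Q|: x∈[4,7], y∈[0,5] → 3·5 = 15.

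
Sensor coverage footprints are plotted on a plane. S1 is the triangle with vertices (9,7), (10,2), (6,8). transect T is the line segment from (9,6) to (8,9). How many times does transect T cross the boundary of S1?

The segment meets the boundary at (8.625,7.125).

1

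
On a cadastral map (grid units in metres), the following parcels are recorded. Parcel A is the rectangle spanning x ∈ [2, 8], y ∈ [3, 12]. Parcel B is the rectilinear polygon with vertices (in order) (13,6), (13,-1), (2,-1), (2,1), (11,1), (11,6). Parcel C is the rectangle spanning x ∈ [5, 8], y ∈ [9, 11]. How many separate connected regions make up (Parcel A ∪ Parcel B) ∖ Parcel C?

2

(Parcel A ∪ Parcel B) ∖ Parcel C splits into 2 disjoint pieces (area 48, area 32).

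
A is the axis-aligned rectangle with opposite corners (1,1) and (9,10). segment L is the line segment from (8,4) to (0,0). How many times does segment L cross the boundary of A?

1

The segment meets the boundary at (2,1).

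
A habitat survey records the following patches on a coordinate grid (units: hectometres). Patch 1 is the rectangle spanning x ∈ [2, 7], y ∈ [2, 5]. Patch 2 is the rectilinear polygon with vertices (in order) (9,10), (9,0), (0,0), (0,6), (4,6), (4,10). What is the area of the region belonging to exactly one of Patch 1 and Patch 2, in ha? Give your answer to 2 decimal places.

59.00

|Patch 1| = 15, |Patch 2| = 74, |Patch 1∩Patch 2| = 15.
|Patch 1 △ Patch 2| = |Patch 1| + |Patch 2| − 2·|Patch 1∩Patch 2| = 15 + 74 − 30 = 59.00.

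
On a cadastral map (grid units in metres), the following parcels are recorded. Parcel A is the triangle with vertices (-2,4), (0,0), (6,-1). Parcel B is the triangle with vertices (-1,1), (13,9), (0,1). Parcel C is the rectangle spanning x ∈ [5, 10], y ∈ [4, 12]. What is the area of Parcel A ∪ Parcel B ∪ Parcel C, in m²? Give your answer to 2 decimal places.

By inclusion–exclusion:
Individual areas: |Parcel A| = 11, |Parcel B| = 4, |Parcel C| = 40.
|Parcel A∩Parcel B| = 0.8842.
|Parcel A∩Parcel C| = 0.
|Parcel B∩Parcel C| = 1.2088.
|Parcel A∩Parcel B∩Parcel C| = 0.
|Parcel A ∪ Parcel B ∪ Parcel C| = 55 − 2.093 + 0 = 52.91.

52.91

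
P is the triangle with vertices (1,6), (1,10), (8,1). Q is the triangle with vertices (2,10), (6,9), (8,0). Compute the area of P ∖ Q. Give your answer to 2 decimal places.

|P| = 14, |P∩Q| = 0.764.
|P ∖ Q| = |P| − |P∩Q| = 14 − 0.764 = 13.24.

13.24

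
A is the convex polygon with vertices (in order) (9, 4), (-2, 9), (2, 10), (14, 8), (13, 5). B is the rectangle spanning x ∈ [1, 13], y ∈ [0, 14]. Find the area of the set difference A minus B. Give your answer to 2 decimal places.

|A| = 50, |A∩B| = 45.2462.
|A ∖ B| = |A| − |A∩B| = 50 − 45.2462 = 4.75.

4.75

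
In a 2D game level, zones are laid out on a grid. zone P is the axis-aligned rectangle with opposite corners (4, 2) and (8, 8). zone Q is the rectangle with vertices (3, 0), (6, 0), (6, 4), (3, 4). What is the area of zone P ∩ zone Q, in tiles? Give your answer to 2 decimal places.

4.00

|zone P∩zone Q|: x∈[4,6], y∈[2,4] → 2·2 = 4.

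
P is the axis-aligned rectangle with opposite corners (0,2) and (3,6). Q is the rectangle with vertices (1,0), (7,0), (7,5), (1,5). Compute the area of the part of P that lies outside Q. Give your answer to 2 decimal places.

6.00

|P∩Q|: x∈[1,3], y∈[2,5] → 2·3 = 6.
|P| = 12.
|P ∖ Q| = |P| − |P∩Q| = 12 − 6 = 6.00.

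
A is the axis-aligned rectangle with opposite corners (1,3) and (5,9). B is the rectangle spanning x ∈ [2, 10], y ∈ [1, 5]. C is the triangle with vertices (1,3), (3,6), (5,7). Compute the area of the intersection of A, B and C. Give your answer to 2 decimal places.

The intersection is the polygon with vertices (2,4.5), (2.333,5), (3,5), (2,4).
By the shoelace formula its area is 0.42.

0.42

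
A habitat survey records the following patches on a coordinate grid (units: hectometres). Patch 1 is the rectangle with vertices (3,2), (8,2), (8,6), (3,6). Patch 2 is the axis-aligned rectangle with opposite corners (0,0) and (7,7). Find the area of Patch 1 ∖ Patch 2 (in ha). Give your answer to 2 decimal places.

|Patch 1∩Patch 2|: x∈[3,7], y∈[2,6] → 4·4 = 16.
|Patch 1| = 20.
|Patch 1 ∖ Patch 2| = |Patch 1| − |Patch 1∩Patch 2| = 20 − 16 = 4.00.

4.00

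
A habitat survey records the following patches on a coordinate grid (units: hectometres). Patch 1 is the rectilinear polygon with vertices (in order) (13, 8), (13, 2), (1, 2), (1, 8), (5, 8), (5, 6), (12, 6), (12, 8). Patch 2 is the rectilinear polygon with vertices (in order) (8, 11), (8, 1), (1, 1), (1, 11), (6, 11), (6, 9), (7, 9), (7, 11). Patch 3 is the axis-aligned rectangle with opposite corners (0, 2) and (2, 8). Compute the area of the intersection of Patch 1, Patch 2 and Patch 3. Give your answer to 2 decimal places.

6.00

The intersection is the polygon with vertices (1,8), (2,8), (2,2), (1,2).
By the shoelace formula its area is 6.00.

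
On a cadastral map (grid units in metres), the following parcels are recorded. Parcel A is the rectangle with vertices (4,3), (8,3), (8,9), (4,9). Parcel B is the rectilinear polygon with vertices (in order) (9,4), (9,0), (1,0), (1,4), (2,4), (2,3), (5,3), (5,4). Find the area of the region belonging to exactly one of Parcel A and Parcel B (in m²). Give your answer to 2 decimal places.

47.00

|Parcel A| = 24, |Parcel B| = 29, |Parcel A∩Parcel B| = 3.
|Parcel A △ Parcel B| = |Parcel A| + |Parcel B| − 2·|Parcel A∩Parcel B| = 24 + 29 − 6 = 47.00.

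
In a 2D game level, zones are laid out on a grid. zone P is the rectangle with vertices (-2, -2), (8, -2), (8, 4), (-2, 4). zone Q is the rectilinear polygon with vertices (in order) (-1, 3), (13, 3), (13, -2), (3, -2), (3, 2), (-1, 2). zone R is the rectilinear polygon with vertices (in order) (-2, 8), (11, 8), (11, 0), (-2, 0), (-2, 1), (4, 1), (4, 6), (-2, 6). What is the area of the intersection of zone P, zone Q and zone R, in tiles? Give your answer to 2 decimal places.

13.00

The intersection is the polygon with vertices (3,1), (4,1), (4,3), (8,3), (8,0), (3,0).
By the shoelace formula its area is 13.00.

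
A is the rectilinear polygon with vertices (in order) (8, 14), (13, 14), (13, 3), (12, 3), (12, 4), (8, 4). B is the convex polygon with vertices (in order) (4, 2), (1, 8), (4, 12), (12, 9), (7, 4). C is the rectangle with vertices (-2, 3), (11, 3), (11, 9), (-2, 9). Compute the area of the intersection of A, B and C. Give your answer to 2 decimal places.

7.50

The intersection is the polygon with vertices (8,5), (8,9), (11,9), (11,8).
By the shoelace formula its area is 7.50.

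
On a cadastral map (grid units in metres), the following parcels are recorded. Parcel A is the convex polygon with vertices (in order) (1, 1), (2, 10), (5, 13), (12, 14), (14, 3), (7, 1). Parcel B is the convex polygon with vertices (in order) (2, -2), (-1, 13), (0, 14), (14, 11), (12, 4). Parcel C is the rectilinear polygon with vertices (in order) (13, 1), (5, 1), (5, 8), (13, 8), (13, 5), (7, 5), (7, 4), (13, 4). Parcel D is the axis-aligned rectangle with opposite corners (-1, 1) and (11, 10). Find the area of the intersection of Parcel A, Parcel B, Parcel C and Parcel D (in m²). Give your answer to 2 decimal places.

33.20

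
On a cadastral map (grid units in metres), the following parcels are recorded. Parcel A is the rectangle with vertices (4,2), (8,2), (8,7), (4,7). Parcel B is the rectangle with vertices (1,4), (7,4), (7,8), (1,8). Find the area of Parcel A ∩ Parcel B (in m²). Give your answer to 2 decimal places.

|Parcel A∩Parcel B|: x∈[4,7], y∈[4,7] → 3·3 = 9.

9.00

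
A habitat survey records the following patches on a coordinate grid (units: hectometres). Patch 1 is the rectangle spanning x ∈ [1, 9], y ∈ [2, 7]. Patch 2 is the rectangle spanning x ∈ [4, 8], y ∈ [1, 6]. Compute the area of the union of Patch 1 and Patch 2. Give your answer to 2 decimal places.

44.00

By inclusion–exclusion:
Individual areas: |Patch 1| = 40, |Patch 2| = 20.
|Patch 1∩Patch 2|: x∈[4,8], y∈[2,6] → 4·4 = 16.
|Patch 1 ∪ Patch 2| = 60 − 16 = 44.00.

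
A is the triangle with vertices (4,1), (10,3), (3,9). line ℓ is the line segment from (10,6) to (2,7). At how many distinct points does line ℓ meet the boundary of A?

2

The segment meets the boundary at (3.27,6.841), (5.902,6.512).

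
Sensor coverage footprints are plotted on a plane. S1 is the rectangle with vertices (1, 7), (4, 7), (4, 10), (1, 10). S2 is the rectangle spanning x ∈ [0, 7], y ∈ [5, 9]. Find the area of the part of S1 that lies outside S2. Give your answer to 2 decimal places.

|S1∩S2|: x∈[1,4], y∈[7,9] → 3·2 = 6.
|S1| = 9.
|S1 ∖ S2| = |S1| − |S1∩S2| = 9 − 6 = 3.00.

3.00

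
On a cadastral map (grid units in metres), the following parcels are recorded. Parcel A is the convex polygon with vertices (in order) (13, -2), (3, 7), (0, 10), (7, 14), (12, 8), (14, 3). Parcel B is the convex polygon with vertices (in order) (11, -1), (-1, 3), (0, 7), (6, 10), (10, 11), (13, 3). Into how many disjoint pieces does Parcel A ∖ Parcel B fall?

Parcel A ∖ Parcel B splits into 2 disjoint pieces (area 12.3331, area 24.7241).

2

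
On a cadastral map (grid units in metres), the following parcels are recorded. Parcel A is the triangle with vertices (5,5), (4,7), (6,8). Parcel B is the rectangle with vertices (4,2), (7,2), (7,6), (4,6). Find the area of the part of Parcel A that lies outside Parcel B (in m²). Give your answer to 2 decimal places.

2.08

|Parcel A| = 2.5, |Parcel A∩Parcel B| = 0.4167.
|Parcel A ∖ Parcel B| = |Parcel A| − |Parcel A∩Parcel B| = 2.5 − 0.4167 = 2.08.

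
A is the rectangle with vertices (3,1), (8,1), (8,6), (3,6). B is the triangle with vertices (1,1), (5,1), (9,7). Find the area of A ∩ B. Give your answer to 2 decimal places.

The intersection is the polygon with vertices (8,6), (8,5.5), (5,1), (3,1), (3,2.5), (7.667,6).
By the shoelace formula its area is 10.08.

10.08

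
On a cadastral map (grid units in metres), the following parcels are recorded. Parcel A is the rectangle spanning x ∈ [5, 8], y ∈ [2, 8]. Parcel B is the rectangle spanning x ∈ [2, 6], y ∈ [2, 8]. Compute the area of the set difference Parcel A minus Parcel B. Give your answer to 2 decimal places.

12.00

|Parcel A∩Parcel B|: x∈[5,6], y∈[2,8] → 1·6 = 6.
|Parcel A| = 18.
|Parcel A ∖ Parcel B| = |Parcel A| − |Parcel A∩Parcel B| = 18 − 6 = 12.00.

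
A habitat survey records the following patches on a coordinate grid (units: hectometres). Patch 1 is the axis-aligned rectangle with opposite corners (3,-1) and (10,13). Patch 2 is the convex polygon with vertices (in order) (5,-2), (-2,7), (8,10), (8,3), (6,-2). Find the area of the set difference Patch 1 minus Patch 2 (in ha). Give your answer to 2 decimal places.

50.91

|Patch 1| = 98, |Patch 1∩Patch 2| = 47.0897.
|Patch 1 ∖ Patch 2| = |Patch 1| − |Patch 1∩Patch 2| = 98 − 47.0897 = 50.91.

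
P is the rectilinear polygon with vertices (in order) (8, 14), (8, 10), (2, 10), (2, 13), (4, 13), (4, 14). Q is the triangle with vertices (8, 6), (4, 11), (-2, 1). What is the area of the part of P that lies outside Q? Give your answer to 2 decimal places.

|P| = 22, |P∩Q| = 0.7.
|P ∖ Q| = |P| − |P∩Q| = 22 − 0.7 = 21.30.

21.30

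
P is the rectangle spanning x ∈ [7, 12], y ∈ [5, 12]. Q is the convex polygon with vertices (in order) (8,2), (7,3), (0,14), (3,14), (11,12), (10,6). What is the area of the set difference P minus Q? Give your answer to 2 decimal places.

|P| = 35, |P∩Q| = 23.75.
|P ∖ Q| = |P| − |P∩Q| = 35 − 23.75 = 11.25.

11.25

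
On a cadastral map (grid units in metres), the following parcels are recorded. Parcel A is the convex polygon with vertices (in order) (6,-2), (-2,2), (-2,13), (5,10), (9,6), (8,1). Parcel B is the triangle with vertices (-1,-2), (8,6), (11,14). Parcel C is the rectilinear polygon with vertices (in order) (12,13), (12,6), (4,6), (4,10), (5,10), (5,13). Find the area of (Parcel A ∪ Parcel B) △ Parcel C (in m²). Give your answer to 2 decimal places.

132.65

|Parcel A ∪ Parcel B| = 118.8613.
|(Parcel A ∪ Parcel B) ∩ Parcel C| = 19.6047.
|(Parcel A ∪ Parcel B) △ Parcel C| = 118.8613 + 53 − 39.2094 = 132.65.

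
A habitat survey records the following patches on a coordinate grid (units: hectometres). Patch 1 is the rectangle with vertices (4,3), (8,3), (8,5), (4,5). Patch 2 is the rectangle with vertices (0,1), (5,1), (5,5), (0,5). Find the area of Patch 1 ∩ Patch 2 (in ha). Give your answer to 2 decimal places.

2.00

|Patch 1∩Patch 2|: x∈[4,5], y∈[3,5] → 1·2 = 2.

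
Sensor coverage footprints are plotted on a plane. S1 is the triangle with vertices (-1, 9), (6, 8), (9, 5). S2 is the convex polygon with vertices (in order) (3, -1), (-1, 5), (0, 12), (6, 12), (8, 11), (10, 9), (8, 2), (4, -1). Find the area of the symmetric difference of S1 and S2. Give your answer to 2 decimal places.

94.59

|S1| = 9, |S2| = 103.5, |S1∩S2| = 8.9568.
|S1 △ S2| = |S1| + |S2| − 2·|S1∩S2| = 9 + 103.5 − 17.9136 = 94.59.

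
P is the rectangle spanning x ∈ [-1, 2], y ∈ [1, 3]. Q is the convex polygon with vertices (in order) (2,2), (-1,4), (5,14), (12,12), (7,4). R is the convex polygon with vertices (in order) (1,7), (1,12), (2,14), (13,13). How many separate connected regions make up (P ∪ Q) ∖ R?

(P ∪ Q) ∖ R splits into 2 disjoint pieces (area 59.6742, area 0.2121).

2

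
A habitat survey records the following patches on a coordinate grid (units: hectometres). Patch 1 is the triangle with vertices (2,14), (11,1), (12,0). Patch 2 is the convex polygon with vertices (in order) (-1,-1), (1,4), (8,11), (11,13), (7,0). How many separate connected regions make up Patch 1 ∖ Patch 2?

2

Patch 1 ∖ Patch 2 splits into 2 disjoint pieces (area 0.3068, area 1.0685).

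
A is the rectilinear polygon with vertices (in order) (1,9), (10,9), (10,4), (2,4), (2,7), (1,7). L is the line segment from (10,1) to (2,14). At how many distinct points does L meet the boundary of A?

2

The segment meets the boundary at (5.077,9), (8.154,4).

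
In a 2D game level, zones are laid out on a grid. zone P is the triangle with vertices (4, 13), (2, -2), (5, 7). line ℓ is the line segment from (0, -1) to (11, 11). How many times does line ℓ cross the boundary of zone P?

The segment meets the boundary at (3.667,3), (2.496,1.723).

2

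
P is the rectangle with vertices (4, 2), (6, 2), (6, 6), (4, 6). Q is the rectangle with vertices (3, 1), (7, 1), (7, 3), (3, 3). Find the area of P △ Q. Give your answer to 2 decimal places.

12.00

|P∩Q|: x∈[4,6], y∈[2,3] → 2·1 = 2.
|P △ Q| = |P| + |Q| − 2·|P∩Q| = 8 + 8 − 4 = 12.00.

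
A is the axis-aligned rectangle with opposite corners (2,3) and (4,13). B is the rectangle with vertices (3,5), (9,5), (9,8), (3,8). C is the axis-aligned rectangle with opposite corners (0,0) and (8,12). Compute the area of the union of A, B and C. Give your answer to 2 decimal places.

101.00

By inclusion–exclusion:
Individual areas: |A| = 20, |B| = 18, |C| = 96.
|A∩B|: x∈[3,4], y∈[5,8] → 1·3 = 3.
|A∩C|: x∈[2,4], y∈[3,12] → 2·9 = 18.
|B∩C|: x∈[3,8], y∈[5,8] → 5·3 = 15.
|A∩B∩C| = 3.
|A ∪ B ∪ C| = 134 − 36 + 3 = 101.00.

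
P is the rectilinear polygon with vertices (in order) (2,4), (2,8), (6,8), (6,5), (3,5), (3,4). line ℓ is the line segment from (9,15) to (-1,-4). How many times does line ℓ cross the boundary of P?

The segment meets the boundary at (3.737,5), (5.316,8).

2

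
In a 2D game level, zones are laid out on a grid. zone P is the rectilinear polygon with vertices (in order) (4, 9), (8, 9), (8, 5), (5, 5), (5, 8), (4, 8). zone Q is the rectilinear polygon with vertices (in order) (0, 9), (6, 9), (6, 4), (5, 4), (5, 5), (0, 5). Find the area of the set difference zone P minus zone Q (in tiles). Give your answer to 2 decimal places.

8.00

|zone P| = 13, |zone P∩zone Q| = 5.
|zone P ∖ zone Q| = |zone P| − |zone P∩zone Q| = 13 − 5 = 8.00.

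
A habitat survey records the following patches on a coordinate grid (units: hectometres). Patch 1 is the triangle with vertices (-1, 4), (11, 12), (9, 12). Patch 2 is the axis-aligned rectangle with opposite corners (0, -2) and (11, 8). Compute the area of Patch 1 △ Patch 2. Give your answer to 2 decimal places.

114.13

|Patch 1| = 8, |Patch 2| = 110, |Patch 1∩Patch 2| = 1.9333.
|Patch 1 △ Patch 2| = |Patch 1| + |Patch 2| − 2·|Patch 1∩Patch 2| = 8 + 110 − 3.8667 = 114.13.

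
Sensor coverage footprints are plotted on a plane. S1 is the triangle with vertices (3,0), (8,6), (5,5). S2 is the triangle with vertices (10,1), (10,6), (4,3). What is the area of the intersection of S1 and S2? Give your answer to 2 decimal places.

The intersection is the polygon with vertices (5.174,2.609), (4.176,2.941), (4.25,3.125), (6.571,4.286).
By the shoelace formula its area is 1.24.

1.24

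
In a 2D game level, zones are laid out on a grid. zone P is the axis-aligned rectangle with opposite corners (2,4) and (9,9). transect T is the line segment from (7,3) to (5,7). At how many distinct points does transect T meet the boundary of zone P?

1

The segment meets the boundary at (6.5,4).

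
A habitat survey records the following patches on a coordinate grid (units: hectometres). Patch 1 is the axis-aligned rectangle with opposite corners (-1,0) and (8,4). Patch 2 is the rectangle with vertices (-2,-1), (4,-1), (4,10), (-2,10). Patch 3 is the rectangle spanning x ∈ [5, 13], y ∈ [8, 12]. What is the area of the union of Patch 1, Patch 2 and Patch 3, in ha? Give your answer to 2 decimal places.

By inclusion–exclusion:
Individual areas: |Patch 1| = 36, |Patch 2| = 66, |Patch 3| = 32.
|Patch 1∩Patch 2|: x∈[-1,4], y∈[0,4] → 5·4 = 20.
|Patch 1∩Patch 3| = 0 (no overlap).
|Patch 2∩Patch 3| = 0 (no overlap).
|Patch 1∩Patch 2∩Patch 3| = 0.
|Patch 1 ∪ Patch 2 ∪ Patch 3| = 134 − 20 + 0 = 114.00.

114.00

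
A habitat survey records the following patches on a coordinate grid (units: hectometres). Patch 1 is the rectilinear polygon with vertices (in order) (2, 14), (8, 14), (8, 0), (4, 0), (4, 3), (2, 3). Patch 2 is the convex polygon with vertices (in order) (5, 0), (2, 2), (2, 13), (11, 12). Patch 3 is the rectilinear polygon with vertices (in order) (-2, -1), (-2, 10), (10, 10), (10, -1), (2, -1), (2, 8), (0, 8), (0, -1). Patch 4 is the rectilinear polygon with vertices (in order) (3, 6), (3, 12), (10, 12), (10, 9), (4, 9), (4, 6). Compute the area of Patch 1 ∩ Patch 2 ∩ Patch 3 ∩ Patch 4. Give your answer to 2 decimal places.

8.00

The intersection is the polygon with vertices (8,10), (8,9), (4,9), (4,6), (3,6), (3,10).
By the shoelace formula its area is 8.00.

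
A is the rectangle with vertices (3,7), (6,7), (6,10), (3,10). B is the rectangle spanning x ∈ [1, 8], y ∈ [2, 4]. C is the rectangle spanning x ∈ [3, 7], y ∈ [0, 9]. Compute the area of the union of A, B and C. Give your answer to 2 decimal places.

45.00

By inclusion–exclusion:
Individual areas: |A| = 9, |B| = 14, |C| = 36.
|A∩B| = 0 (no overlap).
|A∩C|: x∈[3,6], y∈[7,9] → 3·2 = 6.
|B∩C|: x∈[3,7], y∈[2,4] → 4·2 = 8.
|A∩B∩C| = 0.
|A ∪ B ∪ C| = 59 − 14 + 0 = 45.00.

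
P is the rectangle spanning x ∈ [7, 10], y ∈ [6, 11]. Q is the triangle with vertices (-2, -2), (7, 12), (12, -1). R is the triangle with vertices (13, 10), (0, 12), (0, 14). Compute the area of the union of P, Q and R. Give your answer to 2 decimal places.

By inclusion–exclusion:
Individual areas: |P| = 15, |Q| = 93.5, |R| = 13.
|P∩Q| = 6.7308.
|P∩R| = 0.9135.
|Q∩R| = 0.5648.
|P∩Q∩R| = 0.0448.
|P ∪ Q ∪ R| = 121.5 − 8.209 + 0.0448 = 113.34.

113.34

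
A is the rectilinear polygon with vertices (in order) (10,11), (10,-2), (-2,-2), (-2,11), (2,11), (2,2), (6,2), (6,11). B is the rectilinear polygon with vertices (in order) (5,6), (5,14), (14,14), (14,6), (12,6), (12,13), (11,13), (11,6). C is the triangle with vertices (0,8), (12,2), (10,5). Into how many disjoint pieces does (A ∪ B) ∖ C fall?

2

(A ∪ B) ∖ C splits into 2 disjoint pieces (area 91.6, area 66.25).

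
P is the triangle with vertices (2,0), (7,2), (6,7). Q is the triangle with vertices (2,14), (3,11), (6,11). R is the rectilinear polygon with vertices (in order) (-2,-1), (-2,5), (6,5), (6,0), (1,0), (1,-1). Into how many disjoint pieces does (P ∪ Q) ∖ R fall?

(P ∪ Q) ∖ R splits into 2 disjoint pieces (area 3.8429, area 4.5).

2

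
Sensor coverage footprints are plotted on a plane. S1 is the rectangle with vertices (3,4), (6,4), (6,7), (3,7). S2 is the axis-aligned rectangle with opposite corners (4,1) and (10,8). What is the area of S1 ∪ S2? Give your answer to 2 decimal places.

By inclusion–exclusion:
Individual areas: |S1| = 9, |S2| = 42.
|S1∩S2|: x∈[4,6], y∈[4,7] → 2·3 = 6.
|S1 ∪ S2| = 51 − 6 = 45.00.

45.00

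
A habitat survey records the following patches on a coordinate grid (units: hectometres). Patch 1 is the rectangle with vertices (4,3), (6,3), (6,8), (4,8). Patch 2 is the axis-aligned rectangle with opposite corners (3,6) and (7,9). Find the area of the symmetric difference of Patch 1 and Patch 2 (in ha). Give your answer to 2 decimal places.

14.00

|Patch 1∩Patch 2|: x∈[4,6], y∈[6,8] → 2·2 = 4.
|Patch 1 △ Patch 2| = |Patch 1| + |Patch 2| − 2·|Patch 1∩Patch 2| = 10 + 12 − 8 = 14.00.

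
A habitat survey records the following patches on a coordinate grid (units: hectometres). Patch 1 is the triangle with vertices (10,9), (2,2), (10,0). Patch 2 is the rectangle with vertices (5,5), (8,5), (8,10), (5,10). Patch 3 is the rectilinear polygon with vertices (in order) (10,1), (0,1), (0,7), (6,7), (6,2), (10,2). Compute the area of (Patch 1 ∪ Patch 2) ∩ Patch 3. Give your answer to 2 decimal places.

14.86

|Patch 1 ∪ Patch 2| = 48.1071.
|(Patch 1 ∪ Patch 2) ∩ Patch 3| = 14.86.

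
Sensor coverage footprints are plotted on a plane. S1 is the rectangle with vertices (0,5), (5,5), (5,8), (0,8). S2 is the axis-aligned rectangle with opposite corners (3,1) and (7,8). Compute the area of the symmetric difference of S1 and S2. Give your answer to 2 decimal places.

31.00

|S1∩S2|: x∈[3,5], y∈[5,8] → 2·3 = 6.
|S1 △ S2| = |S1| + |S2| − 2·|S1∩S2| = 15 + 28 − 12 = 31.00.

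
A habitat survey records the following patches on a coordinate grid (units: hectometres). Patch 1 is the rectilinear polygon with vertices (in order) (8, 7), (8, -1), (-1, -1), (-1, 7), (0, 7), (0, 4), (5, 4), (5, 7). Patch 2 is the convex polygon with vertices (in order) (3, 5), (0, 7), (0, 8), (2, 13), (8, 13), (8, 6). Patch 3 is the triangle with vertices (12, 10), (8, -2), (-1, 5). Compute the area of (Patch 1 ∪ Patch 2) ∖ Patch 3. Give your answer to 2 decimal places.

|Patch 1 ∪ Patch 2| = 106.6.
|(Patch 1 ∪ Patch 2) ∩ Patch 3| = 39.3069.
|(Patch 1 ∪ Patch 2) ∖ Patch 3| = 106.6 − 39.3069 = 67.29.

67.29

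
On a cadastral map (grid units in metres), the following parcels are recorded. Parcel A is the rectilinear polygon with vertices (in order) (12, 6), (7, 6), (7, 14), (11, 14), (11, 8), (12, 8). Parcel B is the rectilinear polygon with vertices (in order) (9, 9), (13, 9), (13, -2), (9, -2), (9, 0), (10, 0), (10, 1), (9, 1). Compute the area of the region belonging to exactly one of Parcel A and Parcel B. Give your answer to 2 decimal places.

|Parcel A| = 34, |Parcel B| = 43, |Parcel A∩Parcel B| = 8.
|Parcel A △ Parcel B| = |Parcel A| + |Parcel B| − 2·|Parcel A∩Parcel B| = 34 + 43 − 16 = 61.00.

61.00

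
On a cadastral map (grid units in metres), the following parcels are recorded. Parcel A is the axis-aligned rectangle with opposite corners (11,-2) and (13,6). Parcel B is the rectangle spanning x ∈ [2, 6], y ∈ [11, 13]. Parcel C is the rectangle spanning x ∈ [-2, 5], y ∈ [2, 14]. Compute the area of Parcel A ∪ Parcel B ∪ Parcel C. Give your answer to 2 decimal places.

102.00

By inclusion–exclusion:
Individual areas: |Parcel A| = 16, |Parcel B| = 8, |Parcel C| = 84.
|Parcel A∩Parcel B| = 0 (no overlap).
|Parcel A∩Parcel C| = 0 (no overlap).
|Parcel B∩Parcel C|: x∈[2,5], y∈[11,13] → 3·2 = 6.
|Parcel A∩Parcel B∩Parcel C| = 0.
|Parcel A ∪ Parcel B ∪ Parcel C| = 108 − 6 + 0 = 102.00.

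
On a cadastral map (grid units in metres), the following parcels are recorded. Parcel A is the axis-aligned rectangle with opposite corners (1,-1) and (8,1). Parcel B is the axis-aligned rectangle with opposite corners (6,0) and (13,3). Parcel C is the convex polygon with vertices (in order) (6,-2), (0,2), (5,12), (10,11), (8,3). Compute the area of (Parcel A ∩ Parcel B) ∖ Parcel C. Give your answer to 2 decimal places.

1.00

|Parcel A ∩ Parcel B| = 2.
|(Parcel A ∩ Parcel B) ∩ Parcel C| = 1.
|(Parcel A ∩ Parcel B) ∖ Parcel C| = 2 − 1 = 1.00.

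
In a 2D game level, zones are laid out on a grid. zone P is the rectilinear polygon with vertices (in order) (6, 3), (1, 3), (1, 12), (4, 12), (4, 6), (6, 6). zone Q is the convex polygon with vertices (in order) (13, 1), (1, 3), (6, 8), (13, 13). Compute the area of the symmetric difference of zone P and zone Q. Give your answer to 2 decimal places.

89.00

|zone P| = 33, |zone Q| = 77, |zone P∩zone Q| = 10.5.
|zone P △ zone Q| = |zone P| + |zone Q| − 2·|zone P∩zone Q| = 33 + 77 − 21 = 89.00.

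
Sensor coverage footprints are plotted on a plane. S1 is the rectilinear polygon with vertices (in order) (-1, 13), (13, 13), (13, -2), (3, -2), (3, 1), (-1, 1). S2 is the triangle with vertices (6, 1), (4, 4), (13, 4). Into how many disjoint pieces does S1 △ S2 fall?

1

S1 △ S2 is a single connected region.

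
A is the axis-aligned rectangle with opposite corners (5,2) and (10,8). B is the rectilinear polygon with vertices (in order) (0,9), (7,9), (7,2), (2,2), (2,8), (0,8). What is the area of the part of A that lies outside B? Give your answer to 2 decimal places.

|A| = 30, |A∩B| = 12.
|A ∖ B| = |A| − |A∩B| = 30 − 12 = 18.00.

18.00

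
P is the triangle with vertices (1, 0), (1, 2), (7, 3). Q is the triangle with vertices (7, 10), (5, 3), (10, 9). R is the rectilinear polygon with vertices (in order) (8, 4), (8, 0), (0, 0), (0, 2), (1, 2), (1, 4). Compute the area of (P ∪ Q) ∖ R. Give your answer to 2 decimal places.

11.23

|P ∪ Q| = 17.5.
|(P ∪ Q) ∩ R| = 6.2738.
|(P ∪ Q) ∖ R| = 17.5 − 6.2738 = 11.23.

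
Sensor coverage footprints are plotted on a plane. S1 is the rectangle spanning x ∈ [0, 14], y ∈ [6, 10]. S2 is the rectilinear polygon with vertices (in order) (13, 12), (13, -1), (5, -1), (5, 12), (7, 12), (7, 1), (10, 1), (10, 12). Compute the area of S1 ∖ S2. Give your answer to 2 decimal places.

|S1| = 56, |S1∩S2| = 20.
|S1 ∖ S2| = |S1| − |S1∩S2| = 56 − 20 = 36.00.

36.00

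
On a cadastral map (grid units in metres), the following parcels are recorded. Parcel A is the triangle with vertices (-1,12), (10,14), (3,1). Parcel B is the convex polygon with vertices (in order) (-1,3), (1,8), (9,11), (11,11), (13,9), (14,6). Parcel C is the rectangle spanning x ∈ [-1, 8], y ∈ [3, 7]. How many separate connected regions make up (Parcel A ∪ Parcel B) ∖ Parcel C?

(Parcel A ∪ Parcel B) ∖ Parcel C splits into 2 disjoint pieces (area 79.0737, area 1.8042).

2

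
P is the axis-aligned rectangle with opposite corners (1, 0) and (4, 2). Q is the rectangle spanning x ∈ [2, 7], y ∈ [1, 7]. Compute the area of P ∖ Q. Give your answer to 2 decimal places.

|P∩Q|: x∈[2,4], y∈[1,2] → 2·1 = 2.
|P| = 6.
|P ∖ Q| = |P| − |P∩Q| = 6 − 2 = 4.00.

4.00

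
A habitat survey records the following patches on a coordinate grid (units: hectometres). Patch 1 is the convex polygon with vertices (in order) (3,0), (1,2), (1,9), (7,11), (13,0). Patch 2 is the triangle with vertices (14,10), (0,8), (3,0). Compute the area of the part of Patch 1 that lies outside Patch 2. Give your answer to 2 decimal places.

|Patch 1| = 91, |Patch 1∩Patch 2| = 47.6964.
|Patch 1 ∖ Patch 2| = |Patch 1| − |Patch 1∩Patch 2| = 91 − 47.6964 = 43.30.

43.30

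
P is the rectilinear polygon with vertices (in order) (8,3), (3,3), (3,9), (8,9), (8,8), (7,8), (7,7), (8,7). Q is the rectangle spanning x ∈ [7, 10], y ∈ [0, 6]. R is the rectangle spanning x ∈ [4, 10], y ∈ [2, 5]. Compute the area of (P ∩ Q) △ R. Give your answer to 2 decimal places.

|P ∩ Q| = 3.
|(P ∩ Q) ∩ R| = 2.
|(P ∩ Q) △ R| = 3 + 18 − 4 = 17.00.

17.00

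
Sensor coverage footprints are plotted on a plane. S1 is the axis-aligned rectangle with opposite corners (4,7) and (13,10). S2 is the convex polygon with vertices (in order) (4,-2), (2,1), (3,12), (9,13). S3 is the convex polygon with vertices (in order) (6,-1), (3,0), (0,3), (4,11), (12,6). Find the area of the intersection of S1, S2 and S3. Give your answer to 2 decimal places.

The intersection is the polygon with vertices (4,10), (5.6,10), (7.586,8.759), (7,7), (4,7).
By the shoelace formula its area is 9.01.

9.01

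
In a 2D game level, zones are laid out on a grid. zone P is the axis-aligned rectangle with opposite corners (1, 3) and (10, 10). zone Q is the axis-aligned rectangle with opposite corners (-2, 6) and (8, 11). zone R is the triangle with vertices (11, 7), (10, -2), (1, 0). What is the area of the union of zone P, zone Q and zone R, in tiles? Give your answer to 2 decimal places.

118.72

By inclusion–exclusion:
Individual areas: |zone P| = 63, |zone Q| = 50, |zone R| = 41.5.
|zone P∩zone Q|: x∈[1,8], y∈[6,10] → 7·4 = 28.
|zone P∩zone R| = 7.7786.
|zone Q∩zone R| = 0.
|zone P∩zone Q∩zone R| = 0.
|zone P ∪ zone Q ∪ zone R| = 154.5 − 35.7786 + 0 = 118.72.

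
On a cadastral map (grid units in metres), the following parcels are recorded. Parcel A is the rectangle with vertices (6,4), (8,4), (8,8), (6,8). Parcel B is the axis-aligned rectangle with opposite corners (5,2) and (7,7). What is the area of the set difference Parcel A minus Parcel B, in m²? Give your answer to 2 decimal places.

|Parcel A∩Parcel B|: x∈[6,7], y∈[4,7] → 1·3 = 3.
|Parcel A| = 8.
|Parcel A ∖ Parcel B| = |Parcel A| − |Parcel A∩Parcel B| = 8 − 3 = 5.00.

5.00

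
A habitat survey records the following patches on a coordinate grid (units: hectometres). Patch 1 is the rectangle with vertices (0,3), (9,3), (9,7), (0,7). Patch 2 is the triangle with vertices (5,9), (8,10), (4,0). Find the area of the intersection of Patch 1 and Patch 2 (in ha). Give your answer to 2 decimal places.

5.78

The intersection is the polygon with vertices (6.8,7), (5.2,3), (4.333,3), (4.778,7).
By the shoelace formula its area is 5.78.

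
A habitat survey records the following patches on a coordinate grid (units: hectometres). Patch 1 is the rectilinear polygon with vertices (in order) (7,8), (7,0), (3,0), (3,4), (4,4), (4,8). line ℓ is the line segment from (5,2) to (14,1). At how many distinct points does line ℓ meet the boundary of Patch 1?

The segment meets the boundary at (7,1.778).

1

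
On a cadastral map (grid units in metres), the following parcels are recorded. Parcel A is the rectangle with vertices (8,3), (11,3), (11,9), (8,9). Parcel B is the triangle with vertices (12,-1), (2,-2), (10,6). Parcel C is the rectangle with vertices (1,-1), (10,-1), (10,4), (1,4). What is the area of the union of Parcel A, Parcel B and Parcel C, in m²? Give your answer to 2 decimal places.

71.21

By inclusion–exclusion:
Individual areas: |Parcel A| = 18, |Parcel B| = 36, |Parcel C| = 45.
|Parcel A∩Parcel B| = 5.2857.
|Parcel A∩Parcel C|: x∈[8,10], y∈[3,4] → 2·1 = 2.
|Parcel B∩Parcel C| = 22.5.
|Parcel A∩Parcel B∩Parcel C| = 2.
|Parcel A ∪ Parcel B ∪ Parcel C| = 99 − 29.7857 + 2 = 71.21.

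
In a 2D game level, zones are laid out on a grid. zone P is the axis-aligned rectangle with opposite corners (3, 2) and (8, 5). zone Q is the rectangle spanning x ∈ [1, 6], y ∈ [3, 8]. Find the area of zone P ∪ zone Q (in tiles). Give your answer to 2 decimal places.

34.00

By inclusion–exclusion:
Individual areas: |zone P| = 15, |zone Q| = 25.
|zone P∩zone Q|: x∈[3,6], y∈[3,5] → 3·2 = 6.
|zone P ∪ zone Q| = 40 − 6 = 34.00.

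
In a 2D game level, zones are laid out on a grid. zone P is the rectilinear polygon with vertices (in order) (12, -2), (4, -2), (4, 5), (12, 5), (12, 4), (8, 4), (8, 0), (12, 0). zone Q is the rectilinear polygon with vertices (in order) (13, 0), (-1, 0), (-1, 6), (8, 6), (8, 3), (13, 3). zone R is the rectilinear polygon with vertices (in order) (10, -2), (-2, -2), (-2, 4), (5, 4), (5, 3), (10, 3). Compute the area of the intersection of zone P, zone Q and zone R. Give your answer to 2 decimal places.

13.00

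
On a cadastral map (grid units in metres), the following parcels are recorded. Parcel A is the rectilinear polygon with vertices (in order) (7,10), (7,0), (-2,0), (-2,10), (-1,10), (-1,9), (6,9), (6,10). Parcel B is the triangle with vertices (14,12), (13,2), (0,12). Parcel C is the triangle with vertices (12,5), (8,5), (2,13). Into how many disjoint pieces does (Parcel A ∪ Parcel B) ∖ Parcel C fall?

(Parcel A ∪ Parcel B) ∖ Parcel C splits into 2 disjoint pieces (area 85.1083, area 48.475).

2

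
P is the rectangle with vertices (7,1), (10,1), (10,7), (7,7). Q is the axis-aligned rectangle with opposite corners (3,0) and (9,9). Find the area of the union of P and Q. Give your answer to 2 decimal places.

60.00

By inclusion–exclusion:
Individual areas: |P| = 18, |Q| = 54.
|P∩Q|: x∈[7,9], y∈[1,7] → 2·6 = 12.
|P ∪ Q| = 72 − 12 = 60.00.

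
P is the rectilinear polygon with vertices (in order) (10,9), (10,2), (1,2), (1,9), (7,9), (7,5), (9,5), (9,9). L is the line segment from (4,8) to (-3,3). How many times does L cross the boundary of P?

The segment meets the boundary at (1,5.857).

1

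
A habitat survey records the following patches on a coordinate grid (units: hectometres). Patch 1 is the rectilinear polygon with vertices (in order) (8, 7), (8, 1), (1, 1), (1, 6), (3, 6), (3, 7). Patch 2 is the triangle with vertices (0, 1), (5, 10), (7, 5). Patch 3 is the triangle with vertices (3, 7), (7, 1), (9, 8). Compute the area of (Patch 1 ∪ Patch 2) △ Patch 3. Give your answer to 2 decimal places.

|Patch 1 ∪ Patch 2| = 44.9587.
|(Patch 1 ∪ Patch 2) ∩ Patch 3| = 17.0398.
|(Patch 1 ∪ Patch 2) △ Patch 3| = 44.9587 + 20 − 34.0796 = 30.88.

30.88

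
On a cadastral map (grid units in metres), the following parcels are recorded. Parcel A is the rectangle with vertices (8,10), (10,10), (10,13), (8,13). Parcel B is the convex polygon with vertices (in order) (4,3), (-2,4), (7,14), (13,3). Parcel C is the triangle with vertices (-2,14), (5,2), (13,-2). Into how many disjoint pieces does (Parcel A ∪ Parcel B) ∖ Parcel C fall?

(Parcel A ∪ Parcel B) ∖ Parcel C splits into 2 disjoint pieces (area 57.9601, area 14.595).

2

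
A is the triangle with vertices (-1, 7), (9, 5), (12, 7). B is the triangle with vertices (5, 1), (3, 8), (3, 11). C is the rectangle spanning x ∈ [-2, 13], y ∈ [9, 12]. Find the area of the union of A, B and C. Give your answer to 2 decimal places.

60.15

By inclusion–exclusion:
Individual areas: |A| = 13, |B| = 3, |C| = 45.
|A∩B| = 0.4519.
|A∩C| = 0.
|B∩C| = 0.4.
|A∩B∩C| = 0.
|A ∪ B ∪ C| = 61 − 0.8519 + 0 = 60.15.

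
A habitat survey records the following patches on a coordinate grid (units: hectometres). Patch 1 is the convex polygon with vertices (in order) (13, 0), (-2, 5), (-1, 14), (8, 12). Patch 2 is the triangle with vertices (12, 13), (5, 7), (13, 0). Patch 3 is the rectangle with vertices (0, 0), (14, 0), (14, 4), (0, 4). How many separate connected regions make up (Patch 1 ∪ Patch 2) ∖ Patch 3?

1

(Patch 1 ∪ Patch 2) ∖ Patch 3 is a single connected region.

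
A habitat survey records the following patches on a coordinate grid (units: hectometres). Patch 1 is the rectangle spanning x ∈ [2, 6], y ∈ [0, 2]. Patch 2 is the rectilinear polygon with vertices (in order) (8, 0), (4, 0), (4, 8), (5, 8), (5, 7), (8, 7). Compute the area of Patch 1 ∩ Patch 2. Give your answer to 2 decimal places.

4.00

The intersection is the polygon with vertices (6,2), (6,0), (4,0), (4,2).
By the shoelace formula its area is 4.00.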